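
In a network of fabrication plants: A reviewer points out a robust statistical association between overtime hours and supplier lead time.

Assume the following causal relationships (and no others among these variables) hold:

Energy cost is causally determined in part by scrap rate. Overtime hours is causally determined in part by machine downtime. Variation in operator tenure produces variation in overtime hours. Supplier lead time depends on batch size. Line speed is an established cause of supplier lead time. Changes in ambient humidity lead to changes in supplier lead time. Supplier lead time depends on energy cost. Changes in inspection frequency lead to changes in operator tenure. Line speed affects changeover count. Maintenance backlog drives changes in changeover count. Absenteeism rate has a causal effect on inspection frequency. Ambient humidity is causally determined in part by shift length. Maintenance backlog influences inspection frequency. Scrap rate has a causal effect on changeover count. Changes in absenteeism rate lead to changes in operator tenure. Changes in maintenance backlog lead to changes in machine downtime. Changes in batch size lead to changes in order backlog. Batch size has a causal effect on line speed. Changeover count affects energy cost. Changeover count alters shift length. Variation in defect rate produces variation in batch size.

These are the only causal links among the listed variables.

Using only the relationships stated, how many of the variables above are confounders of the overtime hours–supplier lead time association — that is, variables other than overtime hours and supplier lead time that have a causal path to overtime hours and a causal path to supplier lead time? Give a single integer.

1

The common causes are: maintenance backlog (to overtime hours via maintenance backlog → machine downtime → overtime hours; to supplier lead time via maintenance backlog → changeover count → energy cost → supplier lead time).
Every other variable lacks a causal path to at least one of overtime hours and supplier lead time.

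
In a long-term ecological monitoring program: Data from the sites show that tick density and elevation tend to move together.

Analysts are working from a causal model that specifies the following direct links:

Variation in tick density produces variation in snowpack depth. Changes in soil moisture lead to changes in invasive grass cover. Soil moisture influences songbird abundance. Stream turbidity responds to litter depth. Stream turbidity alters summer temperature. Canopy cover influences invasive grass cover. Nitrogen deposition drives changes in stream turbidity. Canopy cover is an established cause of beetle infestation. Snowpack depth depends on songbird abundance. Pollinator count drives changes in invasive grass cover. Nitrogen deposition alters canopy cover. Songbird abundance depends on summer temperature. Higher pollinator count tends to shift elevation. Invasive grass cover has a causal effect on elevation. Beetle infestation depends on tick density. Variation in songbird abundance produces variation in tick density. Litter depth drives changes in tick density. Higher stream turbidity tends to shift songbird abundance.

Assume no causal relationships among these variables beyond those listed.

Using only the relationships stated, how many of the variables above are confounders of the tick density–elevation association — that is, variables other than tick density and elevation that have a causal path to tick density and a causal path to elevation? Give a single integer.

2

The common causes are: nitrogen deposition (to tick density via nitrogen deposition → stream turbidity → songbird abundance → tick density; to elevation via nitrogen deposition → canopy cover → invasive grass cover → elevation); soil moisture (to tick density via soil moisture → songbird abundance → tick density; to elevation via soil moisture → invasive grass cover → elevation).
Every other variable lacks a causal path to at least one of tick density and elevation.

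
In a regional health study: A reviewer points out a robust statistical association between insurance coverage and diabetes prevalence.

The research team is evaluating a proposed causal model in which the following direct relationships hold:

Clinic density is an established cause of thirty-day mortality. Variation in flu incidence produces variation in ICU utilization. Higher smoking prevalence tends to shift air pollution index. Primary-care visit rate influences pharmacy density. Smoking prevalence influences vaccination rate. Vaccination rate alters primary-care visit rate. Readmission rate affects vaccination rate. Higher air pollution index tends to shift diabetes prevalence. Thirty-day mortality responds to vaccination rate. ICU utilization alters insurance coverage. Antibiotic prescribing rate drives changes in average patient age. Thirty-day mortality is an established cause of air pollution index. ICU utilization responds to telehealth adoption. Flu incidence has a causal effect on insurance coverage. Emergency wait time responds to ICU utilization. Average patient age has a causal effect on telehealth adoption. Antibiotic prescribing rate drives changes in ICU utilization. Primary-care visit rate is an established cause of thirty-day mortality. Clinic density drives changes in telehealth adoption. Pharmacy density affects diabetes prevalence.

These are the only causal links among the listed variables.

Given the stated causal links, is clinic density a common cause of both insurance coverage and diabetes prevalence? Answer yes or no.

Clinic density has a causal path to insurance coverage (clinic density → telehealth adoption → ICU utilization → insurance coverage) and to diabetes prevalence (clinic density → thirty-day mortality → air pollution index → diabetes prevalence), so it is a common cause of both — a confounder.

yes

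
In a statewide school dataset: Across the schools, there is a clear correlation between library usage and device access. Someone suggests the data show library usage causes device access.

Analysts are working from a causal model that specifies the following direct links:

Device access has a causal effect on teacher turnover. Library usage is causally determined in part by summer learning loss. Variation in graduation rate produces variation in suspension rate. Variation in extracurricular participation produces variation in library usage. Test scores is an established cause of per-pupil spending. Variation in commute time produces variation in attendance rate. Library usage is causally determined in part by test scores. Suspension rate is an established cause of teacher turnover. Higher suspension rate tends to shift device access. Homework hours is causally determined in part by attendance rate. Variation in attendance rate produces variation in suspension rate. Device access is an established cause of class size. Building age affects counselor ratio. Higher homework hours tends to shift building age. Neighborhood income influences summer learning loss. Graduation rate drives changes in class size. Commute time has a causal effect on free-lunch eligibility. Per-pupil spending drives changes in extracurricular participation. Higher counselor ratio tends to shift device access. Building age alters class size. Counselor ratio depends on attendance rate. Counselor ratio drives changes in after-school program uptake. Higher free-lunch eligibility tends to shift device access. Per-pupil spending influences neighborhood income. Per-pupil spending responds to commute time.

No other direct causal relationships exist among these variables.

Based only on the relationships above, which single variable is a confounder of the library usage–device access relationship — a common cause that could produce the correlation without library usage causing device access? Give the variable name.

Commute time has a causal path to library usage (commute time → per-pupil spending → extracurricular participation → library usage) and a separate causal path to device access (commute time → free-lunch eligibility → device access), so it is a common cause of both.
No stated relationship gives library usage a causal route to device access, so the correlation is explained by the shared upstream cause rather than a direct effect.

commute time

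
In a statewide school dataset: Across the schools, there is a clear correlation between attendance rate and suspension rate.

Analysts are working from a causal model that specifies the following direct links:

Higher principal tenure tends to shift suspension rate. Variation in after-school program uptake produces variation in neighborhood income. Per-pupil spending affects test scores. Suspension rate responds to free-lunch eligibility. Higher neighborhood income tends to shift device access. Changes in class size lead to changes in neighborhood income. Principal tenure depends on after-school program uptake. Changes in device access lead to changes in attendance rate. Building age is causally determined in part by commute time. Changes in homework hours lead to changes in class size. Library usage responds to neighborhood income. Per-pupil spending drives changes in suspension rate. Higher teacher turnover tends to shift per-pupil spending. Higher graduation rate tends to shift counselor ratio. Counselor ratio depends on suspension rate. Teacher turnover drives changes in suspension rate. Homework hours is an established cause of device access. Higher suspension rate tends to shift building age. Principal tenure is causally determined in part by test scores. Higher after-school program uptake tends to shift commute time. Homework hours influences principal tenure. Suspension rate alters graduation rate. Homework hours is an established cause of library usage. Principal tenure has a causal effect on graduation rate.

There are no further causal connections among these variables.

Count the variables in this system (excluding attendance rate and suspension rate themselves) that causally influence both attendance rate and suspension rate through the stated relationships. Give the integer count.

The common causes are: after-school program uptake (to attendance rate via after-school program uptake → neighborhood income → device access → attendance rate; to suspension rate via after-school program uptake → principal tenure → suspension rate); homework hours (to attendance rate via homework hours → device access → attendance rate; to suspension rate via homework hours → principal tenure → suspension rate).
Every other variable lacks a causal path to at least one of attendance rate and suspension rate.

2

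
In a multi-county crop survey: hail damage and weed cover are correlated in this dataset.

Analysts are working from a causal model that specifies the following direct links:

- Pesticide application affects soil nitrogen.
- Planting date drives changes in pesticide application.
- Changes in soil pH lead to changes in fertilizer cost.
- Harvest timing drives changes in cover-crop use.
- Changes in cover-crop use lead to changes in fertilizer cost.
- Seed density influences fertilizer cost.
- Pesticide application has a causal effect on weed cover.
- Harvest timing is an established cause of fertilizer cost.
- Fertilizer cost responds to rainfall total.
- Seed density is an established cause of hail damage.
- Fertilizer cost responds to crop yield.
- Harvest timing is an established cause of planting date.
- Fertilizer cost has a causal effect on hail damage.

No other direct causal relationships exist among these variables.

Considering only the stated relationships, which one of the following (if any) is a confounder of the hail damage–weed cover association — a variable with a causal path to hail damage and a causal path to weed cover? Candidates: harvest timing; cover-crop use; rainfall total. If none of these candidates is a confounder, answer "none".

harvest timing

Harvest timing causes hail damage (harvest timing → fertilizer cost → hail damage) and also causes weed cover (harvest timing → planting date → pesticide application → weed cover); it is a common cause of both.
Each of the other candidates lacks a causal path to at least one of hail damage and weed cover, so they do not confound the relationship.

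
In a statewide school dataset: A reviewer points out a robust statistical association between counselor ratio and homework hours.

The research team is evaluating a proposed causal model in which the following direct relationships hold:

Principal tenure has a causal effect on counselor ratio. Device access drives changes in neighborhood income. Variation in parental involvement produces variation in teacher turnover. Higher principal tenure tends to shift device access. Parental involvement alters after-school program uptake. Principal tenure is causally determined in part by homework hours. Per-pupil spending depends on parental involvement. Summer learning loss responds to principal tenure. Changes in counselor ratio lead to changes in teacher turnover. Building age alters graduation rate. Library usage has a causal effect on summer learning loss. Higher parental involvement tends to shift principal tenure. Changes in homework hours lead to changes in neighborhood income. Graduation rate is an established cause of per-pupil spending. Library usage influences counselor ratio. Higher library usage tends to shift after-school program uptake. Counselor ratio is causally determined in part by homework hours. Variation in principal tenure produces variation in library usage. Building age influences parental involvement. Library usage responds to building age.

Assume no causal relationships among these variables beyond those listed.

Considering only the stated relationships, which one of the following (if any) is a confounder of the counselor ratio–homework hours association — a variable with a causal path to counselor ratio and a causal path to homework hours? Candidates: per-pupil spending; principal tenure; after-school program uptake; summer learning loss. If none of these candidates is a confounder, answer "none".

none

None of the listed candidates has causal paths to both counselor ratio and homework hours in the stated relationships, so none is a common cause.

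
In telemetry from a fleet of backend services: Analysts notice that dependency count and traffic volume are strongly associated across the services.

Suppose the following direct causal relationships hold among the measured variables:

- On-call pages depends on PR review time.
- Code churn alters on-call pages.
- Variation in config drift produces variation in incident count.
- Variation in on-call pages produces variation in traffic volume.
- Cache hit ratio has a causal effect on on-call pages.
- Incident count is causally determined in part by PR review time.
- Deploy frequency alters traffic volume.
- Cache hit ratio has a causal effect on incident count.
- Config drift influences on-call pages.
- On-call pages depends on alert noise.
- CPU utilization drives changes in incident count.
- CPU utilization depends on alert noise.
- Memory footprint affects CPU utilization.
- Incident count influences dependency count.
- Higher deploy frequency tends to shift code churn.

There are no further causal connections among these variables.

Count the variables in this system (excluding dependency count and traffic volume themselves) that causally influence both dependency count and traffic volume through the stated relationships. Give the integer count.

The common causes are: PR review time (to dependency count via PR review time → incident count → dependency count; to traffic volume via PR review time → on-call pages → traffic volume); alert noise (to dependency count via alert noise → CPU utilization → incident count → dependency count; to traffic volume via alert noise → on-call pages → traffic volume); cache hit ratio (to dependency count via cache hit ratio → incident count → dependency count; to traffic volume via cache hit ratio → on-call pages → traffic volume); config drift (to dependency count via config drift → incident count → dependency count; to traffic volume via config drift → on-call pages → traffic volume).
Every other variable lacks a causal path to at least one of dependency count and traffic volume.

4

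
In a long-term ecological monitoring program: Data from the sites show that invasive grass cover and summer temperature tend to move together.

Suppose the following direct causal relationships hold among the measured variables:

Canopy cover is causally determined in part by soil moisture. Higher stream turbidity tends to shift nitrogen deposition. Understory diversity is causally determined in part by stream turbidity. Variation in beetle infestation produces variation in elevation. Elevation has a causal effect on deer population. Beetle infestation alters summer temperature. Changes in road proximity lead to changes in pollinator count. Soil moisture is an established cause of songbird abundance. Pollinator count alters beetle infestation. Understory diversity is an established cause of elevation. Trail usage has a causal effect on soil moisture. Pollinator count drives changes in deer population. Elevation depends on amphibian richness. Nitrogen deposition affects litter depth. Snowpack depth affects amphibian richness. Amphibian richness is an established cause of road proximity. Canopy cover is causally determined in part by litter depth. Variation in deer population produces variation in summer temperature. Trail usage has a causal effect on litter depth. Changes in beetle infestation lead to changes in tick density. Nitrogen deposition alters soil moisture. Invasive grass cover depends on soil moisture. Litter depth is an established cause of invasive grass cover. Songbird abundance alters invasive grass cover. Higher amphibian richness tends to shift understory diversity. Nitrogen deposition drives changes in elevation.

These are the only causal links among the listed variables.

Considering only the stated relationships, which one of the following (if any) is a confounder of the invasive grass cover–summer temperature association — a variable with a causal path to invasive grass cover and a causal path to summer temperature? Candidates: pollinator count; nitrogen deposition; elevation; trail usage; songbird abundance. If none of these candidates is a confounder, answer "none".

Nitrogen deposition causes invasive grass cover (nitrogen deposition → soil moisture → invasive grass cover) and also causes summer temperature (nitrogen deposition → elevation → deer population → summer temperature); it is a common cause of both.
Each of the other candidates lacks a causal path to at least one of invasive grass cover and summer temperature, so they do not confound the relationship.

nitrogen deposition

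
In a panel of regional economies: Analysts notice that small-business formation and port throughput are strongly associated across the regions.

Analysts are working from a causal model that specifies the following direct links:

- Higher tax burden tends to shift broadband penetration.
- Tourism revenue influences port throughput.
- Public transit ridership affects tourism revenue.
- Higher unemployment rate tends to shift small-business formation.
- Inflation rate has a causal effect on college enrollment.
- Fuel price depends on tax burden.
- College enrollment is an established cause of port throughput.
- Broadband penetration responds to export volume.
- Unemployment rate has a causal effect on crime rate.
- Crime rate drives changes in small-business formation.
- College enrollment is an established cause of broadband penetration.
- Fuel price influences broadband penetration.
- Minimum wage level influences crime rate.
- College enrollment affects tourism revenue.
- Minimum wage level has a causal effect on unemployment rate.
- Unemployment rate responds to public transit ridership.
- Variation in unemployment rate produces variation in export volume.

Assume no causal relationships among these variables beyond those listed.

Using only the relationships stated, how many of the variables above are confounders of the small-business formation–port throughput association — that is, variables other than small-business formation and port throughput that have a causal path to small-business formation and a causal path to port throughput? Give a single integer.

The common causes are: public transit ridership (to small-business formation via public transit ridership → unemployment rate → small-business formation; to port throughput via public transit ridership → tourism revenue → port throughput).
Every other variable lacks a causal path to at least one of small-business formation and port throughput.

1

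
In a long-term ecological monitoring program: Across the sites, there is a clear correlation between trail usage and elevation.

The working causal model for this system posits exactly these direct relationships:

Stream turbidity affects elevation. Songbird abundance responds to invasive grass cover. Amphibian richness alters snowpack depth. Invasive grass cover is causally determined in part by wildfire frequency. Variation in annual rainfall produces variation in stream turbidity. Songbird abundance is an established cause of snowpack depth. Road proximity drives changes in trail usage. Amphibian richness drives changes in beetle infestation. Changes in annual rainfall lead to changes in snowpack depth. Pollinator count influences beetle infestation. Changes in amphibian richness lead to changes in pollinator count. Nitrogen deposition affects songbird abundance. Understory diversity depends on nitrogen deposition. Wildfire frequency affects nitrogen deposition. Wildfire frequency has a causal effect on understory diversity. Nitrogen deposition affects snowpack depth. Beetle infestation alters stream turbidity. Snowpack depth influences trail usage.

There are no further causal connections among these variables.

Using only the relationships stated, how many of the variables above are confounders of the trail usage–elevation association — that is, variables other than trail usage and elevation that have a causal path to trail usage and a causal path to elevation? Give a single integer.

2

The common causes are: amphibian richness (to trail usage via amphibian richness → snowpack depth → trail usage; to elevation via amphibian richness → beetle infestation → stream turbidity → elevation); annual rainfall (to trail usage via annual rainfall → snowpack depth → trail usage; to elevation via annual rainfall → stream turbidity → elevation).
Every other variable lacks a causal path to at least one of trail usage and elevation.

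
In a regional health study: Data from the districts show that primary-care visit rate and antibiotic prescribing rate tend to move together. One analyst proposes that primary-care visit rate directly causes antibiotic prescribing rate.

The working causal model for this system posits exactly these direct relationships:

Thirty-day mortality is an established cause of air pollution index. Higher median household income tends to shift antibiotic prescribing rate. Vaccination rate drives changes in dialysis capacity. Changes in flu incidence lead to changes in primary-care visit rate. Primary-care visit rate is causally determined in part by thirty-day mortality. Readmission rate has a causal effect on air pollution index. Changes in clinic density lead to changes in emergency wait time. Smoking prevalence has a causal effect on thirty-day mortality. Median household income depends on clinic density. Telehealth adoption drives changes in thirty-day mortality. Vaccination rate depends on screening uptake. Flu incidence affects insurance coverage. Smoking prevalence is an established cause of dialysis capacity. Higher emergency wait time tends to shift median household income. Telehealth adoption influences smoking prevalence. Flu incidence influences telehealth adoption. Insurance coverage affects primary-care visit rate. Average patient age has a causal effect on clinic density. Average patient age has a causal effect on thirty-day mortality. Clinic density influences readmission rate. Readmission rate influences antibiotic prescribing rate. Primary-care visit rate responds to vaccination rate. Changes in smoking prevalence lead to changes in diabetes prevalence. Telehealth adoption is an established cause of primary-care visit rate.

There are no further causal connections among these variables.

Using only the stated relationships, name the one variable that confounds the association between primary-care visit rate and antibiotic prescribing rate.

Average patient age has a causal path to primary-care visit rate (average patient age → thirty-day mortality → primary-care visit rate) and a separate causal path to antibiotic prescribing rate (average patient age → clinic density → readmission rate → antibiotic prescribing rate), so it is a common cause of both.
No stated relationship gives primary-care visit rate a causal route to antibiotic prescribing rate, so the correlation is explained by the shared upstream cause rather than a direct effect.

average patient age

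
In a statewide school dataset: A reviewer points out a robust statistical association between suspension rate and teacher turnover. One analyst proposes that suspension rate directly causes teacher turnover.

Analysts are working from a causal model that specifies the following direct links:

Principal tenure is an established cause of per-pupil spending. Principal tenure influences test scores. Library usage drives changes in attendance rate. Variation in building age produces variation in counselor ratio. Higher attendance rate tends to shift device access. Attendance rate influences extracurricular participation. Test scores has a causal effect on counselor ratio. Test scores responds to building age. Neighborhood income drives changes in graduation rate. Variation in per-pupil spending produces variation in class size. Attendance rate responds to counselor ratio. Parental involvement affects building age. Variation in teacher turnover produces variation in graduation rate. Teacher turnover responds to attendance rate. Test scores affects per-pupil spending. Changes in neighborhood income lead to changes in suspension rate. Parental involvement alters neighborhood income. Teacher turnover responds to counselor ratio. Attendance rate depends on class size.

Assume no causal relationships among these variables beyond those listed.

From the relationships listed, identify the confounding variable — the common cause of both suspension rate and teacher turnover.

Parental involvement has a causal path to suspension rate (parental involvement → neighborhood income → suspension rate) and a separate causal path to teacher turnover (parental involvement → building age → counselor ratio → teacher turnover), so it is a common cause of both.
No stated relationship gives suspension rate a causal route to teacher turnover, so the correlation is explained by the shared upstream cause rather than a direct effect.

parental involvement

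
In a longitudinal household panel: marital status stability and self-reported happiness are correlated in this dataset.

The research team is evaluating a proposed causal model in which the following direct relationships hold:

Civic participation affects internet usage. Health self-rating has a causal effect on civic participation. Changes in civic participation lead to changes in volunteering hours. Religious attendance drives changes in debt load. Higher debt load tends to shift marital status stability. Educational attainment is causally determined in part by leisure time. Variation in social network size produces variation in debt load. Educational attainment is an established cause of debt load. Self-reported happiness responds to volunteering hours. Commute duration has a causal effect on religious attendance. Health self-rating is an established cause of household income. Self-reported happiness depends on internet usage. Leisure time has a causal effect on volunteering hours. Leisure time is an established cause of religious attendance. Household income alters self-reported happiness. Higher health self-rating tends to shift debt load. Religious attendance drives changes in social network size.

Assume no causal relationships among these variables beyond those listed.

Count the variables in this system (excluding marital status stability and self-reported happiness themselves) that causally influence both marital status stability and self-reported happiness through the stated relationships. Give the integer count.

The common causes are: health self-rating (to marital status stability via health self-rating → debt load → marital status stability; to self-reported happiness via health self-rating → household income → self-reported happiness); leisure time (to marital status stability via leisure time → religious attendance → debt load → marital status stability; to self-reported happiness via leisure time → volunteering hours → self-reported happiness).
Every other variable lacks a causal path to at least one of marital status stability and self-reported happiness.

2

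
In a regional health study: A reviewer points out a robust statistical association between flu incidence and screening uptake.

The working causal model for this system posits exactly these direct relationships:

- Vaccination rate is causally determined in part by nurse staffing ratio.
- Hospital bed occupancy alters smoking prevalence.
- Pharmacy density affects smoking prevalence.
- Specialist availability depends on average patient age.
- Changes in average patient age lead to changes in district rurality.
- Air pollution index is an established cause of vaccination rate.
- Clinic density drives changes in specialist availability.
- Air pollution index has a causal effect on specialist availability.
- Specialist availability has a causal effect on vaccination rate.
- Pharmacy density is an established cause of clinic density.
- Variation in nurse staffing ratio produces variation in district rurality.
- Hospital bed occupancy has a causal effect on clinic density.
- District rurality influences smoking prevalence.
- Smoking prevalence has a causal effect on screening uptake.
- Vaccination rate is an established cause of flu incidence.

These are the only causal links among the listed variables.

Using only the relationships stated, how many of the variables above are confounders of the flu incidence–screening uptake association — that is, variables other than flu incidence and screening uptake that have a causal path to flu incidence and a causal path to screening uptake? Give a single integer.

The common causes are: average patient age (to flu incidence via average patient age → specialist availability → vaccination rate → flu incidence; to screening uptake via average patient age → district rurality → smoking prevalence → screening uptake); hospital bed occupancy (to flu incidence via hospital bed occupancy → clinic density → specialist availability → vaccination rate → flu incidence; to screening uptake via hospital bed occupancy → smoking prevalence → screening uptake); nurse staffing ratio (to flu incidence via nurse staffing ratio → vaccination rate → flu incidence; to screening uptake via nurse staffing ratio → district rurality → smoking prevalence → screening uptake); pharmacy density (to flu incidence via pharmacy density → clinic density → specialist availability → vaccination rate → flu incidence; to screening uptake via pharmacy density → smoking prevalence → screening uptake).
Every other variable lacks a causal path to at least one of flu incidence and screening uptake.

4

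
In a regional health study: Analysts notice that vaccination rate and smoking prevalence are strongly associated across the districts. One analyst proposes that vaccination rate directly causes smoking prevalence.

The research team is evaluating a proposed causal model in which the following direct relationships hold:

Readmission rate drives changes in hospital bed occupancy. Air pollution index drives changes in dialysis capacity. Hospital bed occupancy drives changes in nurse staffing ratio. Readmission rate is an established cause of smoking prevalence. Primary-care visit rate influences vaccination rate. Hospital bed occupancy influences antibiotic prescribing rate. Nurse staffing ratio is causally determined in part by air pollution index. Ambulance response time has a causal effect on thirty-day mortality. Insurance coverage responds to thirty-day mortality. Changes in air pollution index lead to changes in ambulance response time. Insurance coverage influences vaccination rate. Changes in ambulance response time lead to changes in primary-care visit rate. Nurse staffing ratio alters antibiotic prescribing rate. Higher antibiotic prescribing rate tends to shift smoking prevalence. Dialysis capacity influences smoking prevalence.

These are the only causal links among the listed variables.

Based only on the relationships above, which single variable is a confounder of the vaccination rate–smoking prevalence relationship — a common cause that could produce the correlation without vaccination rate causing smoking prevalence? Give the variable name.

Air pollution index has a causal path to vaccination rate (air pollution index → ambulance response time → primary-care visit rate → vaccination rate) and a separate causal path to smoking prevalence (air pollution index → dialysis capacity → smoking prevalence), so it is a common cause of both.
No stated relationship gives vaccination rate a causal route to smoking prevalence, so the correlation is explained by the shared upstream cause rather than a direct effect.

air pollution index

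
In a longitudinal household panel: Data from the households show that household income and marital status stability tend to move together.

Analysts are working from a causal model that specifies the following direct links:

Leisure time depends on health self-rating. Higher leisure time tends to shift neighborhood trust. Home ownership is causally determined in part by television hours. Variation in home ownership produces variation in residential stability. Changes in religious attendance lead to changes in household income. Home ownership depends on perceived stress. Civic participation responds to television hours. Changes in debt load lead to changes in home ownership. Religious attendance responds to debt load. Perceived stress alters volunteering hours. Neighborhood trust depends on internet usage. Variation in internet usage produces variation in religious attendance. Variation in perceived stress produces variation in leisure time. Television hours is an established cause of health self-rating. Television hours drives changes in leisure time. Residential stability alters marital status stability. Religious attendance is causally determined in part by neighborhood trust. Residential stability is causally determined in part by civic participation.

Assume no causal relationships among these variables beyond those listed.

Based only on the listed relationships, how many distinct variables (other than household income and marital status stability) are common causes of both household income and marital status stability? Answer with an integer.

The common causes are: debt load (to household income via debt load → religious attendance → household income; to marital status stability via debt load → home ownership → residential stability → marital status stability); perceived stress (to household income via perceived stress → leisure time → neighborhood trust → religious attendance → household income; to marital status stability via perceived stress → home ownership → residential stability → marital status stability); television hours (to household income via television hours → leisure time → neighborhood trust → religious attendance → household income; to marital status stability via television hours → civic participation → residential stability → marital status stability).
Every other variable lacks a causal path to at least one of household income and marital status stability.

3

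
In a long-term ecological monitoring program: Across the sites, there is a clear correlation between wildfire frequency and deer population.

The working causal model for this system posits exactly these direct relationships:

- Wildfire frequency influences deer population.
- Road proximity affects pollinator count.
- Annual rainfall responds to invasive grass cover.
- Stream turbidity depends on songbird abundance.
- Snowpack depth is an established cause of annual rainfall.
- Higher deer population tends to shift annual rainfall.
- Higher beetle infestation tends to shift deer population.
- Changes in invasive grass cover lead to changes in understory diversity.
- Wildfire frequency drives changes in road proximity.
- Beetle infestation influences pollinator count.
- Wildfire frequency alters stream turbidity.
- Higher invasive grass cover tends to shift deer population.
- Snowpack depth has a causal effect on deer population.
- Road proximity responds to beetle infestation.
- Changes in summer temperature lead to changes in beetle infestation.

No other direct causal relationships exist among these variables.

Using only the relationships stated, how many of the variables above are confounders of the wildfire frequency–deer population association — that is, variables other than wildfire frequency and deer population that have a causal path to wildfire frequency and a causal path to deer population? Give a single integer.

No listed variable has a causal path to both wildfire frequency and deer population, so there are no common causes.

0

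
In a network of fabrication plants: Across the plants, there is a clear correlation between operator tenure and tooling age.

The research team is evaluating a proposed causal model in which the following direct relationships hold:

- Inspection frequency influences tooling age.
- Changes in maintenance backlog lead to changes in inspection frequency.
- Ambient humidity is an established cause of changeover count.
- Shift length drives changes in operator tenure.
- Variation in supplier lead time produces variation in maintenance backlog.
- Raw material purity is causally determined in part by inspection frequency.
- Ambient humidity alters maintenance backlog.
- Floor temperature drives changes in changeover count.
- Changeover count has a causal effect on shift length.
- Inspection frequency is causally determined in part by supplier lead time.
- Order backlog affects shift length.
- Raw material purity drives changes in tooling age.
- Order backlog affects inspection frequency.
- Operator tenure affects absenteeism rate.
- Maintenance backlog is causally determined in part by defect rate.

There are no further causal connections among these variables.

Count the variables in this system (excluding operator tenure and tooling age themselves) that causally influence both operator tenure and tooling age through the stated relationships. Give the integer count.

The common causes are: ambient humidity (to operator tenure via ambient humidity → changeover count → shift length → operator tenure; to tooling age via ambient humidity → maintenance backlog → inspection frequency → tooling age); order backlog (to operator tenure via order backlog → shift length → operator tenure; to tooling age via order backlog → inspection frequency → tooling age).
Every other variable lacks a causal path to at least one of operator tenure and tooling age.

2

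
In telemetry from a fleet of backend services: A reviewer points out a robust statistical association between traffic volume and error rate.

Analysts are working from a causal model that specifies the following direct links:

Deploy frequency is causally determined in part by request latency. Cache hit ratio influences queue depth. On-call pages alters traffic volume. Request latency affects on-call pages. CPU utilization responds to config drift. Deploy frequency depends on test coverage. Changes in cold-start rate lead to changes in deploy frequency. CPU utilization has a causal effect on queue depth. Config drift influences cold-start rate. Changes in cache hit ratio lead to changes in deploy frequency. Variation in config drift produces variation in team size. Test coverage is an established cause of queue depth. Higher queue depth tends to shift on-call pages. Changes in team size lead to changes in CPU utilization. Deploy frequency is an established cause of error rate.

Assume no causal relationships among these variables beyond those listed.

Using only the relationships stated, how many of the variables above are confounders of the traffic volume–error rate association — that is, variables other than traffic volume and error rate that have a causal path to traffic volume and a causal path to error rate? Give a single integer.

4

The common causes are: cache hit ratio (to traffic volume via cache hit ratio → queue depth → on-call pages → traffic volume; to error rate via cache hit ratio → deploy frequency → error rate); config drift (to traffic volume via config drift → CPU utilization → queue depth → on-call pages → traffic volume; to error rate via config drift → cold-start rate → deploy frequency → error rate); request latency (to traffic volume via request latency → on-call pages → traffic volume; to error rate via request latency → deploy frequency → error rate); test coverage (to traffic volume via test coverage → queue depth → on-call pages → traffic volume; to error rate via test coverage → deploy frequency → error rate).
Every other variable lacks a causal path to at least one of traffic volume and error rate.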